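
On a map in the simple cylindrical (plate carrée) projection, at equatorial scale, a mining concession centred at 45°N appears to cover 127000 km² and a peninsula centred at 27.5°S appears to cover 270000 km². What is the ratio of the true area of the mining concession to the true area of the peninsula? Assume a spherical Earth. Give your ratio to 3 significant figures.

On the plate carrée, areal scale = h·k = 1 × sec φ, so true area = apparent × cos φ.
True area of mining concession: 127000 × cos(45°) = 127000 × 0.7071 = 89800 km².
True area of peninsula: 270000 × cos(27.5°) = 270000 × 0.8870 = 239500 km².
Ratio = 89800 / 239500 ≈ 0.375.

0.375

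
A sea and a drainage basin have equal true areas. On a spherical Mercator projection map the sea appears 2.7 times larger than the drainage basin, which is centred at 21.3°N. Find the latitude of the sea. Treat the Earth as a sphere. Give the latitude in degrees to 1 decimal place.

For equal true areas on Mercator, apparent areas scale as sec²φ, so the ratio is cos²φ₂ / cos²φ₁.
cos²φ₂ / cos²φ₁ = 2.7  ⇒  cos φ₁ = cos 21.3° / √2.7 = 0.9317/1.643 = 0.5670.
φ₁ = arccos(0.5670) ≈ 55.5°.

55.5°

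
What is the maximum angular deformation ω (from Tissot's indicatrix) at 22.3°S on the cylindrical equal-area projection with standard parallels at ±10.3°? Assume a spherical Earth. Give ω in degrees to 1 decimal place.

Cylindrical equal-area (φ₀ = 10.3°): h = cos φ / cos 10.3° along meridians, k = cos 10.3° / cos φ along parallels; h·k = 1.
At 22.3°: h = 0.9404, k = 1.063; principal scales a = 1.063, b = 0.9404.
sin(ω/2) = (a − b)/(a + b) = 0.1231/2.004 = 0.06141, so ω = 2 arcsin(0.06141) ≈ 7.0°.

7.0°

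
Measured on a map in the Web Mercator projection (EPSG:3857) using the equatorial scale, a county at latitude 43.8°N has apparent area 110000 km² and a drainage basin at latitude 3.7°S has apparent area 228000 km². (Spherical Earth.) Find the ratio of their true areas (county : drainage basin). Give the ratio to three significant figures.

0.252

Mercator's areal exaggeration is sec²φ; hence true area = (apparent area) · cos²φ.
True area of county: 110000 × cos²(43.8°) = 110000 × 0.5209 = 57300 km².
True area of drainage basin: 228000 × cos²(3.7°) = 228000 × 0.9958 = 227100 km².
Ratio = 57300 / 227100 ≈ 0.252.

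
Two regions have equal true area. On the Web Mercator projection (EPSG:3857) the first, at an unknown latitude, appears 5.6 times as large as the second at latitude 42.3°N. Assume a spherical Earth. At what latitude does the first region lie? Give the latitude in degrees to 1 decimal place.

Mercator areal scale is sec²φ, so apparent-area ratio = sec²φ₁ / sec²φ₂ = cos²φ₂ / cos²φ₁.
cos²φ₂ / cos²φ₁ = 5.6  ⇒  cos φ₁ = cos 42.3° / √5.6 = 0.7396/2.366 = 0.3126.
φ₁ = arccos(0.3126) ≈ 71.8°.

71.8°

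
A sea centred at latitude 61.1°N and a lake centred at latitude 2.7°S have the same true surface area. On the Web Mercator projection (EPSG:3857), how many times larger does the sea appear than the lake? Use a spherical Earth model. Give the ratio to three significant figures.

On Mercator, area is exaggerated by sec²φ = 1/cos²φ.
At 61.1°: sec²(61.1°) = 1/0.4833² = 4.282.
At 2.7°: sec²(2.7°) = 1/0.9989² = 1.002.
Ratio = 4.282/1.002 = cos²(2.7°)/cos²(61.1°) ≈ 4.27.

4.27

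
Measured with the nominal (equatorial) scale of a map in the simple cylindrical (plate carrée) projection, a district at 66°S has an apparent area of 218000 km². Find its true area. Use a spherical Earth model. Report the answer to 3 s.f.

88700 km²

For the equirectangular projection with φ₀ = 0 (plate carrée), h = 1 along meridians and k = sec φ along parallels.
Areal scale = h·k = 1 × sec φ; at 66°, h = 1.000, k = 2.459, so h·k = 2.459.
True area = apparent / (areal scale) = 218000 / 2.459 ≈ 88700 km².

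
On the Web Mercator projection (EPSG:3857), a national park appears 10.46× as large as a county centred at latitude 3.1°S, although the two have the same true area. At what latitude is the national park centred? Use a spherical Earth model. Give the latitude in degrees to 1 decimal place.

For equal true areas on Mercator, apparent areas scale as sec²φ, so the ratio is cos²φ₂ / cos²φ₁.
cos²φ₂ / cos²φ₁ = 10.46  ⇒  cos φ₁ = cos 3.1° / √10.46 = 0.9985/3.234 = 0.3087.
φ₁ = arccos(0.3087) ≈ 72.0°.

72.0°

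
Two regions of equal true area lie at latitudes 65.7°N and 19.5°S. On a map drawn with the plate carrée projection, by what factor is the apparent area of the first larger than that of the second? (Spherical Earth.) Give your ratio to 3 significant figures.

2.29

In the plate carrée (x = Rλ, y = Rφ), meridians are true-scale (h = 1) and parallels are stretched by k = sec φ.
Areal scale at 65.7°: h·k = 1.000 × 2.430 = 2.430.
Areal scale at 19.5°: h·k = 1.000 × 1.061 = 1.061.
Ratio = 2.430/1.061 ≈ 2.29.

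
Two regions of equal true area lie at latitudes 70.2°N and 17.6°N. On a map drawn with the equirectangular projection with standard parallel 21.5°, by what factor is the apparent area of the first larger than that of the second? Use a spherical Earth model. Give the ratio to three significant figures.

In the equirectangular projection with standard parallel φ₀ = 21.5° (x = Rλ cos φ₀, y = Rφ), meridians are true-scale (h = 1) and the parallel scale is k = cos φ₀ / cos φ.
Areal scale at 70.2°: h·k = 1.000 × 2.747 = 2.747.
Areal scale at 17.6°: h·k = 1.000 × 0.9761 = 0.9761.
Ratio = 2.747/0.9761 ≈ 2.81.

2.81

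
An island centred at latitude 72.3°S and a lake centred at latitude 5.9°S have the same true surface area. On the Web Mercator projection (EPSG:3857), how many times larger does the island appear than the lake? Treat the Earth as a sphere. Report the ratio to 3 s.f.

10.7

Mercator is conformal with k = sec φ, so areal scale = k² = sec²φ.
At 72.3°: sec²(72.3°) = 1/0.3040² = 10.82.
At 5.9°: sec²(5.9°) = 1/0.9947² = 1.011.
Ratio = 10.82/1.011 = cos²(5.9°)/cos²(72.3°) ≈ 10.7.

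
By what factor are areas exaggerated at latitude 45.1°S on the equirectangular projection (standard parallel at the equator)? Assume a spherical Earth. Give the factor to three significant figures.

Plate carrée maps x = Rλ, y = Rφ. The meridian scale is h = 1 and the parallel scale is k = 1/cos φ = sec φ.
Areal scale = h·k = 1 × sec φ; at 45.1°, h = 1.000, k = 1.417, so h·k = 1.417.

1.42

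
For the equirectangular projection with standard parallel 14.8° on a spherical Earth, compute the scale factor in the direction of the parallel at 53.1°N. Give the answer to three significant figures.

1.61

In the equirectangular projection with standard parallel φ₀ = 14.8° (x = Rλ cos φ₀, y = Rφ), meridians are true-scale (h = 1) and the parallel scale is k = cos φ₀ / cos φ.
k = cos 14.8° / cos 53.1° = 0.9668/0.6004 = 1.610.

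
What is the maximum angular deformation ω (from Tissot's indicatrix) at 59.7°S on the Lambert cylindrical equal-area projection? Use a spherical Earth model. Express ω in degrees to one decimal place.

72.9°

The Lambert cylindrical equal-area projection is the cylindrical equal-area projection with its standard parallel at the equator (φ₀ = 0). Cylindrical equal-area (φ₀ = 0°): h = cos φ / cos 0° along meridians, k = cos 0° / cos φ along parallels; h·k = 1.
At 59.7°: h = 0.5045, k = 1.982; principal scales a = 1.982, b = 0.5045.
sin(ω/2) = (a − b)/(a + b) = 1.478/2.487 = 0.5942, so ω = 2 arcsin(0.5942) ≈ 72.9°.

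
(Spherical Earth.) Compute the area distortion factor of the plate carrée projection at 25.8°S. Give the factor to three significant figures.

1.11

Plate carrée maps x = Rλ, y = Rφ. The meridian scale is h = 1 and the parallel scale is k = 1/cos φ = sec φ.
Areal scale = h·k = 1 × sec φ; at 25.8°, h = 1.000, k = 1.111, so h·k = 1.111.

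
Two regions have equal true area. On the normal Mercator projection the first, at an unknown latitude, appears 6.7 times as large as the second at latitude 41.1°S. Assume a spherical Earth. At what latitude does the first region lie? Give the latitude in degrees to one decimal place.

For equal true areas on Mercator, apparent areas scale as sec²φ, so the ratio is cos²φ₂ / cos²φ₁.
cos²φ₂ / cos²φ₁ = 6.7  ⇒  cos φ₁ = cos 41.1° / √6.7 = 0.7536/2.588 = 0.2911.
φ₁ = arccos(0.2911) ≈ 73.1°.

73.1°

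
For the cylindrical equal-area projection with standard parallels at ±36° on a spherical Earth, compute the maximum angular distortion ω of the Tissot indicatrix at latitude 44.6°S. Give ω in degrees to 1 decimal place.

14.6°

For cylindrical equal-area with standard parallel φ₀, h = cos φ / cos φ₀ and k = cos φ₀ / cos φ, so h·k = 1.
At 44.6°: h = 0.8801, k = 1.136; principal scales a = 1.136, b = 0.8801.
sin(ω/2) = (a − b)/(a + b) = 0.2561/2.016 = 0.1270, so ω = 2 arcsin(0.1270) ≈ 14.6°.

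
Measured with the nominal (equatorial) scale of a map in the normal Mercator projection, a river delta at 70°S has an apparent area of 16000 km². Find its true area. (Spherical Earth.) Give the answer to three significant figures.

For Mercator, h = k = sec φ (a conformal cylindrical projection has a single point scale, 1/cos φ).
Areal scale = k² = sec²φ = 1/cos²(70°) = 1/0.3420² = 8.549.
True area = apparent / (areal scale) = 16000 / 8.549 ≈ 1870 km².

1870 km²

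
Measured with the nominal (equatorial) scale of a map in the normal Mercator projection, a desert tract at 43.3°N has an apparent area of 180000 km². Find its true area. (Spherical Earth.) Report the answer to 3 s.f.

The Mercator projection is conformal; its linear scale factor is the same in every direction and equals sec φ = 1/cos φ.
Areal scale = k² = sec²φ = 1/cos²(43.3°) = 1/0.7278² = 1.888.
True area = apparent / (areal scale) = 180000 / 1.888 ≈ 95300 km².

95300 km²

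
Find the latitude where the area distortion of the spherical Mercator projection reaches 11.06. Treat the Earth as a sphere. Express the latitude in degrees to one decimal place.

72.5°

Mercator areal scale is sec²φ.
sec²φ = 11.06  ⇒  cos²φ = 0.09042  ⇒  cos φ = 0.3007.
φ = arccos(0.3007) ≈ 72.5°.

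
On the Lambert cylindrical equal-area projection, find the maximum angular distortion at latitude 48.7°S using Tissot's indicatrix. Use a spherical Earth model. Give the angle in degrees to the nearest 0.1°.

46.3°

The Lambert cylindrical equal-area projection is the cylindrical equal-area projection with its standard parallel at the equator (φ₀ = 0). Cylindrical equal-area (φ₀ = 0°): h = cos φ / cos 0° along meridians, k = cos 0° / cos φ along parallels; h·k = 1.
At 48.7°: h = 0.6600, k = 1.515; principal scales a = 1.515, b = 0.6600.
sin(ω/2) = (a − b)/(a + b) = 0.8551/2.175 = 0.3931, so ω = 2 arcsin(0.3931) ≈ 46.3°.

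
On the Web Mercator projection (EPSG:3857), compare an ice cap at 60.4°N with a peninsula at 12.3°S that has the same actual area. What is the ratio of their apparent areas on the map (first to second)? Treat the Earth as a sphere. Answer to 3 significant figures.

Mercator is conformal with k = sec φ, so areal scale = k² = sec²φ.
At 60.4°: sec²(60.4°) = 1/0.4939² = 4.099.
At 12.3°: sec²(12.3°) = 1/0.9770² = 1.048.
Ratio = 4.099/1.048 = cos²(12.3°)/cos²(60.4°) ≈ 3.91.

3.91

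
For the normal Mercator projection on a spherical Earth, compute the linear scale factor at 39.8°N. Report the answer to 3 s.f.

The Mercator projection is conformal; its linear scale factor is the same in every direction and equals sec φ = 1/cos φ.
k = 1/cos 39.8° = 1/0.7683 = 1.302.

1.30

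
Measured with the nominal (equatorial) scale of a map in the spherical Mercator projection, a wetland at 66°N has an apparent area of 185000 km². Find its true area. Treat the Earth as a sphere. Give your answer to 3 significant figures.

The Mercator projection is conformal; its linear scale factor is the same in every direction and equals sec φ = 1/cos φ.
Areal scale = k² = sec²φ = 1/cos²(66°) = 1/0.4067² = 6.045.
True area = apparent / (areal scale) = 185000 / 6.045 ≈ 30600 km².

30600 km²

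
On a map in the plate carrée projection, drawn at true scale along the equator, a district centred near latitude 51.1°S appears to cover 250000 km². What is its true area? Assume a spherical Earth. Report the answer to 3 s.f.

Plate carrée maps x = Rλ, y = Rφ. The meridian scale is h = 1 and the parallel scale is k = 1/cos φ = sec φ.
Areal scale = h·k = 1 × sec φ; at 51.1°, h = 1.000, k = 1.592, so h·k = 1.592.
True area = apparent / (areal scale) = 250000 / 1.592 ≈ 157000 km².

157000 km²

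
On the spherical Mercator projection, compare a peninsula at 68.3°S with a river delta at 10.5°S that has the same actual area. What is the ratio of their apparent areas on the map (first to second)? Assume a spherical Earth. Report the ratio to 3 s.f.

7.07

On Mercator, area is exaggerated by sec²φ = 1/cos²φ.
At 68.3°: sec²(68.3°) = 1/0.3697² = 7.315.
At 10.5°: sec²(10.5°) = 1/0.9833² = 1.034.
Ratio = 7.315/1.034 = cos²(10.5°)/cos²(68.3°) ≈ 7.07.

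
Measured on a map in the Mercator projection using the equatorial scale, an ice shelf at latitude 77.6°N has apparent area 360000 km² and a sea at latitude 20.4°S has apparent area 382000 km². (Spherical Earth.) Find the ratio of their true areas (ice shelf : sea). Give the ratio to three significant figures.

0.0495

Since Mercator area scale is 1/cos²φ, the true area equals the apparent area multiplied by cos²φ.
True area of ice shelf: 360000 × cos²(77.6°) = 360000 × 0.04611 = 16600 km².
True area of sea: 382000 × cos²(20.4°) = 382000 × 0.8785 = 335600 km².
Ratio = 16600 / 335600 ≈ 0.0495.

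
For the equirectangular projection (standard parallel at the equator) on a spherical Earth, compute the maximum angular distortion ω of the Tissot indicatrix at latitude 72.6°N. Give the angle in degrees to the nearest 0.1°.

For the equirectangular projection with φ₀ = 0 (plate carrée), h = 1 along meridians and k = sec φ along parallels.
At 72.6°: h = 1.000, k = 3.344; principal scales a = 3.344, b = 1.000.
sin(ω/2) = (a − b)/(a + b) = 2.344/4.344 = 0.5396, so ω = 2 arcsin(0.5396) ≈ 65.3°.

65.3°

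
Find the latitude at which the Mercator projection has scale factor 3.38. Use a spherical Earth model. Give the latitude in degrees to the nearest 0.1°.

Mercator scale is k = sec φ = 1/cos φ.
1/cos φ = 3.38  ⇒  cos φ = 0.2959  ⇒  φ = arccos(0.2959) ≈ 72.8°.

72.8°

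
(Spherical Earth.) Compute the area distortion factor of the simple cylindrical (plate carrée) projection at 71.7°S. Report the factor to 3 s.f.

3.18

In the plate carrée (x = Rλ, y = Rφ), meridians are true-scale (h = 1) and parallels are stretched by k = sec φ.
Areal scale = h·k = 1 × sec φ; at 71.7°, h = 1.000, k = 3.185, so h·k = 3.185.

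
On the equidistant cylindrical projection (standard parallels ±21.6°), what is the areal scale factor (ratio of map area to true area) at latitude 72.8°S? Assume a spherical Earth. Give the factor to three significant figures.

The equidistant cylindrical projection with φ₀ = 21.6° has h = 1 (meridians true) and k = cos φ₀ / cos φ along parallels.
Areal scale = h·k = 1 × cos φ₀ / cos φ; at 72.8°, h = 1.000, k = 3.144, so h·k = 3.144.

3.14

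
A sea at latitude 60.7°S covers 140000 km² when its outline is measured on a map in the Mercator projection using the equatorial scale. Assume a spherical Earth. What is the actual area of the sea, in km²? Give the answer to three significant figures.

Mercator is conformal, so the point scale is isotropic: h = k = sec φ = 1/cos φ.
Areal scale = k² = sec²φ = 1/cos²(60.7°) = 1/0.4894² = 4.175.
True area = apparent / (areal scale) = 140000 / 4.175 ≈ 33500 km².

33500 km²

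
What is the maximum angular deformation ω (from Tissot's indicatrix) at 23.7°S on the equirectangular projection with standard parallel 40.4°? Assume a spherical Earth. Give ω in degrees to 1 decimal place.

The equidistant cylindrical projection with φ₀ = 40.4° has h = 1 (meridians true) and k = cos φ₀ / cos φ along parallels.
At 23.7°: h = 1.000, k = 0.8317; principal scales a = 1.000, b = 0.8317.
sin(ω/2) = (a − b)/(a + b) = 0.1683/1.832 = 0.09189, so ω = 2 arcsin(0.09189) ≈ 10.5°.

10.5°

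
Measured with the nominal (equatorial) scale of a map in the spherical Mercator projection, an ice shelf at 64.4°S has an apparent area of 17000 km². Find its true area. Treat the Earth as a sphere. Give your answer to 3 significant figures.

For Mercator, h = k = sec φ (a conformal cylindrical projection has a single point scale, 1/cos φ).
Areal scale = k² = sec²φ = 1/cos²(64.4°) = 1/0.4321² = 5.356.
True area = apparent / (areal scale) = 17000 / 5.356 ≈ 3170 km².

3170 km²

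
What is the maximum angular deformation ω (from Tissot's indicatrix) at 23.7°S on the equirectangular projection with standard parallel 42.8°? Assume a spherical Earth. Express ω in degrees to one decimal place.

With standard parallel φ₀ = 42.8°, the equirectangular projection gives x = Rλ cos φ₀, y = Rφ, so h = 1 and k = cos 42.8° / cos φ.
At 23.7°: h = 1.000, k = 0.8013; principal scales a = 1.000, b = 0.8013.
sin(ω/2) = (a − b)/(a + b) = 0.1987/1.801 = 0.1103, so ω = 2 arcsin(0.1103) ≈ 12.7°.

12.7°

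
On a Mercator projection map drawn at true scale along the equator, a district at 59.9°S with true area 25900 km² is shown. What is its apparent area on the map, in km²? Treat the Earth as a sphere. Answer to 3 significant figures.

Mercator is conformal, so the point scale is isotropic: h = k = sec φ = 1/cos φ.
Areal scale = k² = sec²φ = 1/cos²(59.9°) = 1/0.5015² = 3.976.
Apparent area = 25900 × 3.976 ≈ 103000 km².

103000 km²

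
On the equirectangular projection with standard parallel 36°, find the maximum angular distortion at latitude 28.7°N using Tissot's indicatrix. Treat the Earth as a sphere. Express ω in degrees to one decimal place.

4.6°

The equidistant cylindrical projection with φ₀ = 36° has h = 1 (meridians true) and k = cos φ₀ / cos φ along parallels.
At 28.7°: h = 1.000, k = 0.9223; principal scales a = 1.000, b = 0.9223.
sin(ω/2) = (a − b)/(a + b) = 0.07767/1.922 = 0.04040, so ω = 2 arcsin(0.04040) ≈ 4.6°.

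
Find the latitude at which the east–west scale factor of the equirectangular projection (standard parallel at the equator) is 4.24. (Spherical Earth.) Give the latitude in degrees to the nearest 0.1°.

76.4°

Plate carrée: h = 1, k = sec φ along parallels.
sec φ = 4.24  ⇒  cos φ = 0.2358  ⇒  φ ≈ 76.4°.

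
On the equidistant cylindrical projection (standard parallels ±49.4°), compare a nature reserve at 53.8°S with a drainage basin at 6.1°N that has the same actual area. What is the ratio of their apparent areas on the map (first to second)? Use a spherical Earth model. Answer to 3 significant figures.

1.68

The equidistant cylindrical projection with φ₀ = 49.4° has h = 1 (meridians true) and k = cos φ₀ / cos φ along parallels.
Areal scale at 53.8°: h·k = 1.000 × 1.102 = 1.102.
Areal scale at 6.1°: h·k = 1.000 × 0.6545 = 0.6545.
Ratio = 1.102/0.6545 ≈ 1.68.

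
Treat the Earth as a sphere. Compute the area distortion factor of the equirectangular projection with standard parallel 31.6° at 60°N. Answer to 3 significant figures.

1.70

In the equirectangular projection with standard parallel φ₀ = 31.6° (x = Rλ cos φ₀, y = Rφ), meridians are true-scale (h = 1) and the parallel scale is k = cos φ₀ / cos φ.
Areal scale = h·k = 1 × cos φ₀ / cos φ; at 60°, h = 1.000, k = 1.703, so h·k = 1.703.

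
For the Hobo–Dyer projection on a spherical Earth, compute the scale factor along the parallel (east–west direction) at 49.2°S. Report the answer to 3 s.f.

Hobo–Dyer is a cylindrical equal-area projection with standard parallels at ±37.5°. Cylindrical equal-area (φ₀ = 37.5°): h = cos φ / cos 37.5° along meridians, k = cos 37.5° / cos φ along parallels; h·k = 1.
k = cos 37.5° / cos 49.2° = 0.7934/0.6534 = 1.214.

1.21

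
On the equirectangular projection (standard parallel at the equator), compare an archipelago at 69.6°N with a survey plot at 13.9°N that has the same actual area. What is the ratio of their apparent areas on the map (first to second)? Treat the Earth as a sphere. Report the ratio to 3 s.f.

2.78

In the plate carrée (x = Rλ, y = Rφ), meridians are true-scale (h = 1) and parallels are stretched by k = sec φ.
Areal scale at 69.6°: h·k = 1.000 × 2.869 = 2.869.
Areal scale at 13.9°: h·k = 1.000 × 1.030 = 1.030.
Ratio = 2.869/1.030 ≈ 2.78.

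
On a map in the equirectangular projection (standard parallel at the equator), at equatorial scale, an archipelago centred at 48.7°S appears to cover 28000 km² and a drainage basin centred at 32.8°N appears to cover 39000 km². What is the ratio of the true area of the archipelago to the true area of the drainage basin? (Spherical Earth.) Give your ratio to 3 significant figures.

On the plate carrée, areal scale = h·k = 1 × sec φ, so true area = apparent × cos φ.
True area of archipelago: 28000 × cos(48.7°) = 28000 × 0.6600 = 18480 km².
True area of drainage basin: 39000 × cos(32.8°) = 39000 × 0.8406 = 32780 km².
Ratio = 18480 / 32780 ≈ 0.564.

0.564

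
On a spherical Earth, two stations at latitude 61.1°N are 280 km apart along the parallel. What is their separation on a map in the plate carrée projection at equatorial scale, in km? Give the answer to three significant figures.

579 km

In the plate carrée (x = Rλ, y = Rφ), meridians are true-scale (h = 1) and parallels are stretched by k = sec φ.
Along the parallel, k = sec 61.1° = 1/0.4833 = 2.069.
Map distance = 280 × 2.069 ≈ 579 km.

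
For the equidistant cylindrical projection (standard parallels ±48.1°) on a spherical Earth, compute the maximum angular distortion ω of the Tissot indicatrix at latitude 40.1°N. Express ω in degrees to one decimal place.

In the equirectangular projection with standard parallel φ₀ = 48.1° (x = Rλ cos φ₀, y = Rφ), meridians are true-scale (h = 1) and the parallel scale is k = cos φ₀ / cos φ.
At 40.1°: h = 1.000, k = 0.8731; principal scales a = 1.000, b = 0.8731.
sin(ω/2) = (a − b)/(a + b) = 0.1269/1.873 = 0.06776, so ω = 2 arcsin(0.06776) ≈ 7.8°.

7.8°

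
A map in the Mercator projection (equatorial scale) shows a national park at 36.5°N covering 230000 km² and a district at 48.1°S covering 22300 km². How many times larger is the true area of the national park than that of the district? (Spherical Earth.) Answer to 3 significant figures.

On Mercator the areal scale is sec²φ, so true area = apparent × cos²φ.
True area of national park: 230000 × cos²(36.5°) = 230000 × 0.6462 = 148600 km².
True area of district: 22300 × cos²(48.1°) = 22300 × 0.4460 = 9946 km².
Ratio = 148600 / 9946 ≈ 14.9.

14.9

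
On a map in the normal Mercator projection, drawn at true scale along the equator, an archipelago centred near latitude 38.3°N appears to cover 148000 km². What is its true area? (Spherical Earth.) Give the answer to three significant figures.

The Mercator projection is conformal; its linear scale factor is the same in every direction and equals sec φ = 1/cos φ.
Areal scale = k² = sec²φ = 1/cos²(38.3°) = 1/0.7848² = 1.624.
True area = apparent / (areal scale) = 148000 / 1.624 ≈ 91100 km².

91100 km²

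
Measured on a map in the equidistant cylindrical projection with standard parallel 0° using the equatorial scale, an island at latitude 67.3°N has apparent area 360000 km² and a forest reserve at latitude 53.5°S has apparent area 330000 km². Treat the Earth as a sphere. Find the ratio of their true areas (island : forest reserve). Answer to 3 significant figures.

Plate carrée has h = 1 and k = sec φ, giving areal scale sec φ; true area = (apparent area) · cos φ.
True area of island: 360000 × cos(67.3°) = 360000 × 0.3859 = 138900 km².
True area of forest reserve: 330000 × cos(53.5°) = 330000 × 0.5948 = 196300 km².
Ratio = 138900 / 196300 ≈ 0.708.

0.708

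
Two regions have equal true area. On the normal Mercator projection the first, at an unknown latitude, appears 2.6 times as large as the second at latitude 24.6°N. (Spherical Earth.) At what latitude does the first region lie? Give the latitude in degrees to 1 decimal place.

Mercator areal scale is sec²φ, so apparent-area ratio = sec²φ₁ / sec²φ₂ = cos²φ₂ / cos²φ₁.
cos²φ₂ / cos²φ₁ = 2.6  ⇒  cos φ₁ = cos 24.6° / √2.6 = 0.9092/1.612 = 0.5639.
φ₁ = arccos(0.5639) ≈ 55.7°.

55.7°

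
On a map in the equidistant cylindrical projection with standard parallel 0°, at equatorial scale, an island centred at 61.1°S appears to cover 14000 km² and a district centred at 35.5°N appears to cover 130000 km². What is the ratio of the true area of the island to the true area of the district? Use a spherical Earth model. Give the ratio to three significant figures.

0.0639

Plate carrée has h = 1 and k = sec φ, giving areal scale sec φ; true area = (apparent area) · cos φ.
True area of island: 14000 × cos(61.1°) = 14000 × 0.4833 = 6766 km².
True area of district: 130000 × cos(35.5°) = 130000 × 0.8141 = 105800 km².
Ratio = 6766 / 105800 ≈ 0.0639.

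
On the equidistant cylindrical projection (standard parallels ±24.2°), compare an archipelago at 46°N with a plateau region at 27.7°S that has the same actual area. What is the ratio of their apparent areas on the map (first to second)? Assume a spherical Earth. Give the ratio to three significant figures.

The equidistant cylindrical projection with φ₀ = 24.2° has h = 1 (meridians true) and k = cos φ₀ / cos φ along parallels.
Areal scale at 46°: h·k = 1.000 × 1.313 = 1.313.
Areal scale at 27.7°: h·k = 1.000 × 1.030 = 1.030.
Ratio = 1.313/1.030 ≈ 1.27.

1.27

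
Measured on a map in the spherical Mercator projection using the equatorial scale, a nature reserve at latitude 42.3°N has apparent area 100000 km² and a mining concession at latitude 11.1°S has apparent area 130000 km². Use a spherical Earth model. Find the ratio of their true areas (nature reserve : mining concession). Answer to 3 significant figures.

Mercator's areal exaggeration is sec²φ; hence true area = (apparent area) · cos²φ.
True area of nature reserve: 100000 × cos²(42.3°) = 100000 × 0.5471 = 54710 km².
True area of mining concession: 130000 × cos²(11.1°) = 130000 × 0.9629 = 125200 km².
Ratio = 54710 / 125200 ≈ 0.437.

0.437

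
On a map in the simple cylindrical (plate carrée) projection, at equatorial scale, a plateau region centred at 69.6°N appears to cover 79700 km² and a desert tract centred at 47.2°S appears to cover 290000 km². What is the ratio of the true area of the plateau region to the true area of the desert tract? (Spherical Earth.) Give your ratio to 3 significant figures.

On the plate carrée, areal scale = h·k = 1 × sec φ, so true area = apparent × cos φ.
True area of plateau region: 79700 × cos(69.6°) = 79700 × 0.3486 = 27780 km².
True area of desert tract: 290000 × cos(47.2°) = 290000 × 0.6794 = 197000 km².
Ratio = 27780 / 197000 ≈ 0.141.

0.141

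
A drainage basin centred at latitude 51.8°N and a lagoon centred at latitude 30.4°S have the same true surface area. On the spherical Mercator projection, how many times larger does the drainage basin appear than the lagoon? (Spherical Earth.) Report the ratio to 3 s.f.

1.95

On Mercator, area is exaggerated by sec²φ = 1/cos²φ.
At 51.8°: sec²(51.8°) = 1/0.6184² = 2.615.
At 30.4°: sec²(30.4°) = 1/0.8625² = 1.344.
Ratio = 2.615/1.344 = cos²(30.4°)/cos²(51.8°) ≈ 1.95.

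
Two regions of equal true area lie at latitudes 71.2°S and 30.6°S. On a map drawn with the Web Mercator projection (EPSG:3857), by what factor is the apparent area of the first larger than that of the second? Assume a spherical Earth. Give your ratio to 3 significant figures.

7.13

Mercator areal scale is sec²φ.
At 71.2°: sec²(71.2°) = 1/0.3223² = 9.629.
At 30.6°: sec²(30.6°) = 1/0.8607² = 1.350.
Ratio = 9.629/1.350 = cos²(30.6°)/cos²(71.2°) ≈ 7.13.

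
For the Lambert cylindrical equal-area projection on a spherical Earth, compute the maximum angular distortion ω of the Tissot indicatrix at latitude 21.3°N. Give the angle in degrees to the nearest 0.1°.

8.1°

The Lambert cylindrical equal-area projection is the cylindrical equal-area projection with its standard parallel at the equator (φ₀ = 0). A cylindrical equal-area projection with standard parallel φ₀ has meridian scale h = cos φ / cos φ₀ and parallel scale k = cos φ₀ / cos φ (so areas are preserved, h·k = 1).
At 21.3°: h = 0.9317, k = 1.073; principal scales a = 1.073, b = 0.9317.
sin(ω/2) = (a − b)/(a + b) = 0.1416/2.005 = 0.07064, so ω = 2 arcsin(0.07064) ≈ 8.1°.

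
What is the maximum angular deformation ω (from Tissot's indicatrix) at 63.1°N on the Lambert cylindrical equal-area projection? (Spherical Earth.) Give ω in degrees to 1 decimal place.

82.6°

The Lambert cylindrical equal-area projection is the cylindrical equal-area projection with its standard parallel at the equator (φ₀ = 0). Cylindrical equal-area (φ₀ = 0°): h = cos φ / cos 0° along meridians, k = cos 0° / cos φ along parallels; h·k = 1.
At 63.1°: h = 0.4524, k = 2.210; principal scales a = 2.210, b = 0.4524.
sin(ω/2) = (a − b)/(a + b) = 1.758/2.663 = 0.6602, so ω = 2 arcsin(0.6602) ≈ 82.6°.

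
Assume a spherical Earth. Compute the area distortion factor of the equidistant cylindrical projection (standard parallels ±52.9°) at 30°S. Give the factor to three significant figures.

In the equirectangular projection with standard parallel φ₀ = 52.9° (x = Rλ cos φ₀, y = Rφ), meridians are true-scale (h = 1) and the parallel scale is k = cos φ₀ / cos φ.
Areal scale = h·k = 1 × cos φ₀ / cos φ; at 30°, h = 1.000, k = 0.6965, so h·k = 0.6965.

0.697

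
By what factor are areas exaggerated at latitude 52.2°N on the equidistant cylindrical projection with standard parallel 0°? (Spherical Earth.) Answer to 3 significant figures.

For the equirectangular projection with φ₀ = 0 (plate carrée), h = 1 along meridians and k = sec φ along parallels.
Areal scale = h·k = 1 × sec φ; at 52.2°, h = 1.000, k = 1.632, so h·k = 1.632.

1.63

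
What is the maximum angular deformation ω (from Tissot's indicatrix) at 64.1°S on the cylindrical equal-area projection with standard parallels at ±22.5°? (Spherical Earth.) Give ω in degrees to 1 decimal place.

78.8°

Cylindrical equal-area (φ₀ = 22.5°): h = cos φ / cos 22.5° along meridians, k = cos 22.5° / cos φ along parallels; h·k = 1.
At 64.1°: h = 0.4728, k = 2.115; principal scales a = 2.115, b = 0.4728.
sin(ω/2) = (a − b)/(a + b) = 1.642/2.588 = 0.6346, so ω = 2 arcsin(0.6346) ≈ 78.8°.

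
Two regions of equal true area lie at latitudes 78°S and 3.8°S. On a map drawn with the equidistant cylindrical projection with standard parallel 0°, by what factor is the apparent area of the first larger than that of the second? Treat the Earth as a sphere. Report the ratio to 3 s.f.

4.80

Plate carrée maps x = Rλ, y = Rφ. The meridian scale is h = 1 and the parallel scale is k = 1/cos φ = sec φ.
Areal scale at 78°: h·k = 1.000 × 4.810 = 4.810.
Areal scale at 3.8°: h·k = 1.000 × 1.002 = 1.002.
Ratio = 4.810/1.002 ≈ 4.80.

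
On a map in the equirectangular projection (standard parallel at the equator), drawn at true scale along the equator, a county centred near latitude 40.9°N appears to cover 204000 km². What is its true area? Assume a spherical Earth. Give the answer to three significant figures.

154000 km²

Plate carrée maps x = Rλ, y = Rφ. The meridian scale is h = 1 and the parallel scale is k = 1/cos φ = sec φ.
Areal scale = h·k = 1 × sec φ; at 40.9°, h = 1.000, k = 1.323, so h·k = 1.323.
True area = apparent / (areal scale) = 204000 / 1.323 ≈ 154000 km².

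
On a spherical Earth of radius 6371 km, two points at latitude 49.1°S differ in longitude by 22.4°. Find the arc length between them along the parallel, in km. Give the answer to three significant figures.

Arc length along a parallel = R cos φ · Δλ (with Δλ in radians).
= 6371 × cos 49.1° × (22.4° × π/180) = 6371 × 0.6547 × 0.3910 ≈ 1630 km.

1630 km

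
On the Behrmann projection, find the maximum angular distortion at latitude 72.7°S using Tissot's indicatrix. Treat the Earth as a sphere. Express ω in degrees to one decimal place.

Behrmann is a cylindrical equal-area projection with standard parallels at ±30°. For cylindrical equal-area with standard parallel φ₀, h = cos φ / cos φ₀ and k = cos φ₀ / cos φ, so h·k = 1.
At 72.7°: h = 0.3434, k = 2.912; principal scales a = 2.912, b = 0.3434.
sin(ω/2) = (a − b)/(a + b) = 2.569/3.256 = 0.7891, so ω = 2 arcsin(0.7891) ≈ 104.2°.

104.2°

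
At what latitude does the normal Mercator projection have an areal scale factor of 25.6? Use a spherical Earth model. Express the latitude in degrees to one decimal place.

Mercator areal scale is sec²φ.
sec²φ = 25.6  ⇒  cos²φ = 0.03906  ⇒  cos φ = 0.1976.
φ = arccos(0.1976) ≈ 78.6°.

78.6°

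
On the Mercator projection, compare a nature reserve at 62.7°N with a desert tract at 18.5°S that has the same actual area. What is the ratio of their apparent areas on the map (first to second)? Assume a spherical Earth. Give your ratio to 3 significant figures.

Mercator areal scale is sec²φ.
At 62.7°: sec²(62.7°) = 1/0.4586² = 4.754.
At 18.5°: sec²(18.5°) = 1/0.9483² = 1.112.
Ratio = 4.754/1.112 = cos²(18.5°)/cos²(62.7°) ≈ 4.28.

4.28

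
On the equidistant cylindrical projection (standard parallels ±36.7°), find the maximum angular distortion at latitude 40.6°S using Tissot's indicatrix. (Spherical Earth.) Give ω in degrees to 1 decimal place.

The equidistant cylindrical projection with φ₀ = 36.7° has h = 1 (meridians true) and k = cos φ₀ / cos φ along parallels.
At 40.6°: h = 1.000, k = 1.056; principal scales a = 1.056, b = 1.000.
sin(ω/2) = (a − b)/(a + b) = 0.05598/2.056 = 0.02723, so ω = 2 arcsin(0.02723) ≈ 3.1°.

3.1°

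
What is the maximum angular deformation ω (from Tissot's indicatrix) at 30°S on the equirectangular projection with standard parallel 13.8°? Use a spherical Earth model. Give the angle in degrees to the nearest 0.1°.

6.6°

With standard parallel φ₀ = 13.8°, the equirectangular projection gives x = Rλ cos φ₀, y = Rφ, so h = 1 and k = cos 13.8° / cos φ.
At 30°: h = 1.000, k = 1.121; principal scales a = 1.121, b = 1.000.
sin(ω/2) = (a − b)/(a + b) = 0.1214/2.121 = 0.05721, so ω = 2 arcsin(0.05721) ≈ 6.6°.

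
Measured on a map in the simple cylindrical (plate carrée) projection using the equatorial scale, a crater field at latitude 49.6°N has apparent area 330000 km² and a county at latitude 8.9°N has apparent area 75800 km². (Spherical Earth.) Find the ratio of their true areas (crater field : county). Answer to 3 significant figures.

On the plate carrée, areal scale = h·k = 1 × sec φ, so true area = apparent × cos φ.
True area of crater field: 330000 × cos(49.6°) = 330000 × 0.6481 = 213900 km².
True area of county: 75800 × cos(8.9°) = 75800 × 0.9880 = 74890 km².
Ratio = 213900 / 74890 ≈ 2.86.

2.86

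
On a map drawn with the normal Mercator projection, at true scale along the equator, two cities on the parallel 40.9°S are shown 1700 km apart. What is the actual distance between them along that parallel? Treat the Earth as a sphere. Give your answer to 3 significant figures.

1280 km

For Mercator, h = k = sec φ (a conformal cylindrical projection has a single point scale, 1/cos φ).
Along the parallel at 40.9°, map distances are exaggerated by k = sec 40.9° = 1.323.
True distance = 1700 / 1.323 = 1700 × cos 40.9° ≈ 1280 km.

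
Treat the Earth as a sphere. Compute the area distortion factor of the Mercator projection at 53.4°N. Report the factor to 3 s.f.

The Mercator projection is conformal; its linear scale factor is the same in every direction and equals sec φ = 1/cos φ.
Areal scale = k² = sec²φ = 1/cos²(53.4°) = 1/0.5962² = 2.813.

2.81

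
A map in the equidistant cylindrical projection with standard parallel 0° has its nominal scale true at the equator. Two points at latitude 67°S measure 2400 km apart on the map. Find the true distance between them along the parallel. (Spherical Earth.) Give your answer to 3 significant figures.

In the plate carrée (x = Rλ, y = Rφ), meridians are true-scale (h = 1) and parallels are stretched by k = sec φ.
Along the parallel at 67°, map distances are exaggerated by k = sec 67° = 2.559.
True distance = 2400 / 2.559 = 2400 × cos 67° ≈ 938 km.

938 km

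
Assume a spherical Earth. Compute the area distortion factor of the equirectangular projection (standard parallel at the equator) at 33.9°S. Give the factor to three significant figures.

Plate carrée maps x = Rλ, y = Rφ. The meridian scale is h = 1 and the parallel scale is k = 1/cos φ = sec φ.
Areal scale = h·k = 1 × sec φ; at 33.9°, h = 1.000, k = 1.205, so h·k = 1.205.

1.20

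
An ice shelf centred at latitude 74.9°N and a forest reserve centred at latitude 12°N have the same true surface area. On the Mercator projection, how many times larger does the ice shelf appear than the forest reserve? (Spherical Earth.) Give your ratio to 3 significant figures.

Mercator areal scale is sec²φ.
At 74.9°: sec²(74.9°) = 1/0.2605² = 14.74.
At 12°: sec²(12°) = 1/0.9781² = 1.045.
Ratio = 14.74/1.045 = cos²(12°)/cos²(74.9°) ≈ 14.1.

14.1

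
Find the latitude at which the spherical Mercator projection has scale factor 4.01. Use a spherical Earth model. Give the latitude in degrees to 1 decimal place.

Mercator scale is k = sec φ = 1/cos φ.
1/cos φ = 4.01  ⇒  cos φ = 0.2494  ⇒  φ = arccos(0.2494) ≈ 75.6°.

75.6°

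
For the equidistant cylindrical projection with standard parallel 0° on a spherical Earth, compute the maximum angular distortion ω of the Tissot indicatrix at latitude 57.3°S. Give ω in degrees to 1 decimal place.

For the equirectangular projection with φ₀ = 0 (plate carrée), h = 1 along meridians and k = sec φ along parallels.
At 57.3°: h = 1.000, k = 1.851; principal scales a = 1.851, b = 1.000.
sin(ω/2) = (a − b)/(a + b) = 0.8510/2.851 = 0.2985, so ω = 2 arcsin(0.2985) ≈ 34.7°.

34.7°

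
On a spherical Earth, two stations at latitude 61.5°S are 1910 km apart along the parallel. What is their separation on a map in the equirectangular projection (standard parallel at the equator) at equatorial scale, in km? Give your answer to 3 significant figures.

4000 km

Plate carrée maps x = Rλ, y = Rφ. The meridian scale is h = 1 and the parallel scale is k = 1/cos φ = sec φ.
Along the parallel, k = sec 61.5° = 1/0.4772 = 2.096.
Map distance = 1910 × 2.096 ≈ 4000 km.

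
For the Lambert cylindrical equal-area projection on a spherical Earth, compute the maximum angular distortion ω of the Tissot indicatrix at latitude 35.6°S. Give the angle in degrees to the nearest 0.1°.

23.5°

The Lambert cylindrical equal-area projection is the cylindrical equal-area projection with its standard parallel at the equator (φ₀ = 0). Cylindrical equal-area (φ₀ = 0°): h = cos φ / cos 0° along meridians, k = cos 0° / cos φ along parallels; h·k = 1.
At 35.6°: h = 0.8131, k = 1.230; principal scales a = 1.230, b = 0.8131.
sin(ω/2) = (a − b)/(a + b) = 0.4168/2.043 = 0.2040, so ω = 2 arcsin(0.2040) ≈ 23.5°.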